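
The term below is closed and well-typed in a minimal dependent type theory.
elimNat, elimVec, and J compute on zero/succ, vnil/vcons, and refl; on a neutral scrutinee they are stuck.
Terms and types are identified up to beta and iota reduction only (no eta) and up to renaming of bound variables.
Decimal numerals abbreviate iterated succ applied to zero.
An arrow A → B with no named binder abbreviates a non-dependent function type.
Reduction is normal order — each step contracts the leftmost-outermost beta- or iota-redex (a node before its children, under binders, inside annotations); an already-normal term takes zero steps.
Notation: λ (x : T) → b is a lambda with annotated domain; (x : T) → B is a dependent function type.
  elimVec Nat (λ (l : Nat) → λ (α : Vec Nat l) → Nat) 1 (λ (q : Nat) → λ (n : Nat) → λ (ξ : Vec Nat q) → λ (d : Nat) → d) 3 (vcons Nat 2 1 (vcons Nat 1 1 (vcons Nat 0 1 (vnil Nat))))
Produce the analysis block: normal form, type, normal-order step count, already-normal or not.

reduced normal form:
  1
type:
  Nat
reduction steps (normal order): 16
term was already normal: no
first redex: an elimVec iota-redex


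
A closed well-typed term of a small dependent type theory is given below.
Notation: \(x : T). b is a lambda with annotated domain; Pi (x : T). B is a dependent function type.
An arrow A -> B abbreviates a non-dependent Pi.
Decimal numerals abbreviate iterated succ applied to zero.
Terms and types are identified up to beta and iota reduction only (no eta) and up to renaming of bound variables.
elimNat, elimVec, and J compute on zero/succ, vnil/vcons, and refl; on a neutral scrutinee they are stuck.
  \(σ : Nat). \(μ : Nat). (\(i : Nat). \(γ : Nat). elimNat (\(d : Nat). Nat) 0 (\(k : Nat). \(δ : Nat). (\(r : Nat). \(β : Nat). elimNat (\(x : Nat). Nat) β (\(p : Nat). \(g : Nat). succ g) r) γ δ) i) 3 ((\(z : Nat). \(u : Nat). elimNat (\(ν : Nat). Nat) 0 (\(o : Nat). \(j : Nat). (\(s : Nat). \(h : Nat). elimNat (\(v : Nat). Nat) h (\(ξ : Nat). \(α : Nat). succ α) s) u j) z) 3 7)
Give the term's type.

the term's type:
  Nat -> Nat -> Nat


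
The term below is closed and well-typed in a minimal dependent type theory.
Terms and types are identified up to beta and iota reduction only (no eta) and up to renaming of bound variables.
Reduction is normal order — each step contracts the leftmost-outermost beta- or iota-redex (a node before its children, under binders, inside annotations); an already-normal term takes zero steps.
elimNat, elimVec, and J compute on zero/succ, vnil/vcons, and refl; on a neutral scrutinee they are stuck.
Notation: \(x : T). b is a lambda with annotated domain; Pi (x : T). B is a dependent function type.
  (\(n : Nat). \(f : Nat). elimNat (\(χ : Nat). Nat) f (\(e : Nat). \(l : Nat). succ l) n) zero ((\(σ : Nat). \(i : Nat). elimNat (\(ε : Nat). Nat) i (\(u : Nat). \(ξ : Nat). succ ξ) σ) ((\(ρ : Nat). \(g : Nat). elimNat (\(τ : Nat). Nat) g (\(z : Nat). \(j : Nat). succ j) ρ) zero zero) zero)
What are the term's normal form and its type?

normal form:
  zero
inferred type:
  Nat
observation: reduction starts at a beta-redex, and 9 normal-order steps reach the normal form.


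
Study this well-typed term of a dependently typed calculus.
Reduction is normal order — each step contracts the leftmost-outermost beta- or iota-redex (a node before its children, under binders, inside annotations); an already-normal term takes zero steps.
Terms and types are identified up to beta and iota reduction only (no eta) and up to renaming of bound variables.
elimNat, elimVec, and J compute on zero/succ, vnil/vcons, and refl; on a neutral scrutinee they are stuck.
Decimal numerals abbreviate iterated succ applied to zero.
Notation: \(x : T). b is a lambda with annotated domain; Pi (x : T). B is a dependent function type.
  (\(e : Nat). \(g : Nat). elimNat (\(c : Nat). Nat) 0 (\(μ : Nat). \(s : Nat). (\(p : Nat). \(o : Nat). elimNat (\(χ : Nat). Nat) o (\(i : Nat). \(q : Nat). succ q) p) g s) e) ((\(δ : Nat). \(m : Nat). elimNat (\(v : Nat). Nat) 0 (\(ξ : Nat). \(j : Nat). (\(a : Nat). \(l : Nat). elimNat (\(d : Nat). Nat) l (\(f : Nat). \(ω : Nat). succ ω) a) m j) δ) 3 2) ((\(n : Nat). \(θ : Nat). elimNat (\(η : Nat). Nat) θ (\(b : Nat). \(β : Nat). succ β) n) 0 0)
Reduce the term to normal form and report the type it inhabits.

normal form:
  0
inferred type:
  Nat


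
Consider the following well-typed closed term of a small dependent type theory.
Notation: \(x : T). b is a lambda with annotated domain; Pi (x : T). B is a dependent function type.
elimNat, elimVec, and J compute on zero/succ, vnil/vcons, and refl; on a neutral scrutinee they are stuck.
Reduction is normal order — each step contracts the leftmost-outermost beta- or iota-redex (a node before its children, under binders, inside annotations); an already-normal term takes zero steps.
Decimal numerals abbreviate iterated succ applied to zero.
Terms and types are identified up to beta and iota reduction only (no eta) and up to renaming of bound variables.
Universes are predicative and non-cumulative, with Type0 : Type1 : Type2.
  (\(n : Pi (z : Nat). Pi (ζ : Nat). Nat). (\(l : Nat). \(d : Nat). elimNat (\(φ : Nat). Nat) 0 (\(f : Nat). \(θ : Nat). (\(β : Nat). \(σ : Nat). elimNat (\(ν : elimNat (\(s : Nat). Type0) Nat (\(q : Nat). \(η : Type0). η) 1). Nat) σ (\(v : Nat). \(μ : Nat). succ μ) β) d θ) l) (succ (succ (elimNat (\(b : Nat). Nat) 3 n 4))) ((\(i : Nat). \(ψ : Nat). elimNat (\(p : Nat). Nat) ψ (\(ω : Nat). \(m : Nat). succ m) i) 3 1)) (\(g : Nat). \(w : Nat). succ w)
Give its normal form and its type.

reduced normal form:
  36
type:
  Nat
observation: 137 normal-order steps separate the term from its normal form.


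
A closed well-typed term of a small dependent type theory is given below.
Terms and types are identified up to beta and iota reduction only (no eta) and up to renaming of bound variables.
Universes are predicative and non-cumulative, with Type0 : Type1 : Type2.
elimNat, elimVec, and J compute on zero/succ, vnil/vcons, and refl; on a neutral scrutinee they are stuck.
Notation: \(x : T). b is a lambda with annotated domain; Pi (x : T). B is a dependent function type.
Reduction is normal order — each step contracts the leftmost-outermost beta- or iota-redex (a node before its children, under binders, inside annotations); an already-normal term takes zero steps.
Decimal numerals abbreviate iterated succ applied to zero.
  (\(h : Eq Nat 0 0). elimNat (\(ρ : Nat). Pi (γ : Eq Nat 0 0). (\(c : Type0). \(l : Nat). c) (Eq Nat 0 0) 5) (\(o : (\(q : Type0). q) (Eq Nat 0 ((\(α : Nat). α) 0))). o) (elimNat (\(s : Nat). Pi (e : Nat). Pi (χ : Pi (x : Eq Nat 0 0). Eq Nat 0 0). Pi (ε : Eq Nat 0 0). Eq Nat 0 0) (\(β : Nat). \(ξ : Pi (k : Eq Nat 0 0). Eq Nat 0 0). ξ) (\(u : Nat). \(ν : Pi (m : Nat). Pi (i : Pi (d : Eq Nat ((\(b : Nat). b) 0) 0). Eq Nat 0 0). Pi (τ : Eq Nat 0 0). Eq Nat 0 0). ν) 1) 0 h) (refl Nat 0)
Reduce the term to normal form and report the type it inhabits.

resulting normal form:
  refl Nat 0
the term's type:
  Eq Nat 0 0


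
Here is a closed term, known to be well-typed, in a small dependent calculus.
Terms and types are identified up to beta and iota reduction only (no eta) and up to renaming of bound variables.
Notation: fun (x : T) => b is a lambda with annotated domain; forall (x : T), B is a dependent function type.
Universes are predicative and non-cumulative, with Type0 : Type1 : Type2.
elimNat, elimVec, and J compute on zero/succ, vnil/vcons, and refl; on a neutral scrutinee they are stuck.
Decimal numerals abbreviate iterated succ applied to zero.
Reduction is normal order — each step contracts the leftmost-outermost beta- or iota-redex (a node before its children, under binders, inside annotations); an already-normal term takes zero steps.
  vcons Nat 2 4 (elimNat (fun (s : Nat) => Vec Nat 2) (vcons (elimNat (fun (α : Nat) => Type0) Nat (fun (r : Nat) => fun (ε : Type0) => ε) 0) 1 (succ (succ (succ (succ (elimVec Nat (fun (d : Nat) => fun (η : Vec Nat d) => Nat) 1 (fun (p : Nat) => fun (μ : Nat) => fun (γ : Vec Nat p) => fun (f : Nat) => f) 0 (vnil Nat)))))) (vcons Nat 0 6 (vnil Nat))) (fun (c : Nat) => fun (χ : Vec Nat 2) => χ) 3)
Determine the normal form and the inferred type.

resulting normal form:
  vcons Nat 2 4 (vcons Nat 1 5 (vcons Nat 0 6 (vnil Nat)))
type:
  Vec Nat 3


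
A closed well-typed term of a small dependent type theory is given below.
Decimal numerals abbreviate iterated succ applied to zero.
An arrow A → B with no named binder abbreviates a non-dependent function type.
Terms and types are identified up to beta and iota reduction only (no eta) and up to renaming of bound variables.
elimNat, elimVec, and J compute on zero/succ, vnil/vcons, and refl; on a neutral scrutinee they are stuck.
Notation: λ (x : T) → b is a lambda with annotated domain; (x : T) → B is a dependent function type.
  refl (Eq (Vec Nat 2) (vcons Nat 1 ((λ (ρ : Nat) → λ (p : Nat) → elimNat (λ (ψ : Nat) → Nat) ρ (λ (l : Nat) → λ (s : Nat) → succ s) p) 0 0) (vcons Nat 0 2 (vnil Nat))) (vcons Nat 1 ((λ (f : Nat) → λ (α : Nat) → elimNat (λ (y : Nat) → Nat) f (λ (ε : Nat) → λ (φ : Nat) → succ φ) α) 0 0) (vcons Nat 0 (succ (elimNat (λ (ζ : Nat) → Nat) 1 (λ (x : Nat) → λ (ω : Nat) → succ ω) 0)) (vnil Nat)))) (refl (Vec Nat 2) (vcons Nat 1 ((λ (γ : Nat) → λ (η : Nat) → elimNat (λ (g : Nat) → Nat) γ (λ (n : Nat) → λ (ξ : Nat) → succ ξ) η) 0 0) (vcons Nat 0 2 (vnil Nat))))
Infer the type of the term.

the term's type:
  Eq (Eq (Vec Nat 2) (vcons Nat 1 0 (vcons Nat 0 2 (vnil Nat))) (vcons Nat 1 0 (vcons Nat 0 2 (vnil Nat)))) (refl (Vec Nat 2) (vcons Nat 1 0 (vcons Nat 0 2 (vnil Nat)))) (refl (Vec Nat 2) (vcons Nat 1 0 (vcons Nat 0 2 (vnil Nat))))


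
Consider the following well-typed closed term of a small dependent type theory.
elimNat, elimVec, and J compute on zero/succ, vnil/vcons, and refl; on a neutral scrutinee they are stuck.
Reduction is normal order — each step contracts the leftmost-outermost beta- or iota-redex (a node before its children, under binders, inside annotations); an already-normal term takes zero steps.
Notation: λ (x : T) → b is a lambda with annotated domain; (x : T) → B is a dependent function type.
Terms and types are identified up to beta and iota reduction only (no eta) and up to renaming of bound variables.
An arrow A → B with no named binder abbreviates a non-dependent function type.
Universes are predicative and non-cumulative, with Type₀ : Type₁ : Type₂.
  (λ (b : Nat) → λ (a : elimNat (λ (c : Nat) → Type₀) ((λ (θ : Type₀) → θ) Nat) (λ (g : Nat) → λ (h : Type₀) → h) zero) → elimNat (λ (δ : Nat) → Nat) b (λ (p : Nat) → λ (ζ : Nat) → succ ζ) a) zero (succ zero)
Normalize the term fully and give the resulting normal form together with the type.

reduced normal form:
  succ zero
type:
  Nat
observation: the first redex contracted is a beta-redex; the normal form is reached in 6 normal-order steps.


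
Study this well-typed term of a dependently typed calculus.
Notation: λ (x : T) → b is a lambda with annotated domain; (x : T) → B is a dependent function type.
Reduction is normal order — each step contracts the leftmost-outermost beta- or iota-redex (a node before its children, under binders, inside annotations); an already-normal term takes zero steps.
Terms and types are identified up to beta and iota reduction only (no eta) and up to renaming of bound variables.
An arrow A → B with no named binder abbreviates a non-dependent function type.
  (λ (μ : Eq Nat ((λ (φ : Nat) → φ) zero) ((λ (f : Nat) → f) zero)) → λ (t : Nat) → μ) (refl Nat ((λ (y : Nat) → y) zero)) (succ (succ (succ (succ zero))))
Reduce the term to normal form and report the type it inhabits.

resulting normal form:
  refl Nat zero
inferred type:
  Eq Nat zero zero


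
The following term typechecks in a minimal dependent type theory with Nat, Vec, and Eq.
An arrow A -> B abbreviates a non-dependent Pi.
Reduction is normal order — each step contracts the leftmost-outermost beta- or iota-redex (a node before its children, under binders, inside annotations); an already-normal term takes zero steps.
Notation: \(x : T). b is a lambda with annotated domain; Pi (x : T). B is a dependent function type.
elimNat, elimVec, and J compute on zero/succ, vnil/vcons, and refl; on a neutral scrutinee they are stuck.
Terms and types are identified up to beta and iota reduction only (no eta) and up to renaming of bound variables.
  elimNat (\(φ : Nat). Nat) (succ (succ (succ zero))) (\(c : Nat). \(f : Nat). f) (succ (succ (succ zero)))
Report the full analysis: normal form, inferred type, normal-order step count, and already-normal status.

reduced normal form:
  succ (succ (succ zero))
the term's type:
  Nat
normal-order step count: 10
term was already normal: no
first contracted redex: an elimNat iota-redex


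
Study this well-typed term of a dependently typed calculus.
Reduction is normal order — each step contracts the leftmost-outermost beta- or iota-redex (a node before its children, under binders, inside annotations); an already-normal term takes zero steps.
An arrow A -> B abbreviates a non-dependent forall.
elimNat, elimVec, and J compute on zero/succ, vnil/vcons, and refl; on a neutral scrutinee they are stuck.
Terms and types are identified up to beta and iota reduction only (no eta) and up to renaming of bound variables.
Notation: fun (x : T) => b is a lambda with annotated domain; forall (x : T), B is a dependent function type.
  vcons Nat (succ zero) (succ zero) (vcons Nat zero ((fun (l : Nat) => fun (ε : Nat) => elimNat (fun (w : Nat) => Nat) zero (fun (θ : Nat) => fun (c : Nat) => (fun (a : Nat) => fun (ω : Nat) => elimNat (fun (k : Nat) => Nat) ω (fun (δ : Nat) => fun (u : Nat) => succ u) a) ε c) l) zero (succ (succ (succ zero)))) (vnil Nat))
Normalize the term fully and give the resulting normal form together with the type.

reduced normal form:
  vcons Nat (succ zero) (succ zero) (vcons Nat zero zero (vnil Nat))
type:
  Vec Nat (succ (succ zero))
observation: reduction starts at a beta-redex, and 3 normal-order steps reach the normal form.


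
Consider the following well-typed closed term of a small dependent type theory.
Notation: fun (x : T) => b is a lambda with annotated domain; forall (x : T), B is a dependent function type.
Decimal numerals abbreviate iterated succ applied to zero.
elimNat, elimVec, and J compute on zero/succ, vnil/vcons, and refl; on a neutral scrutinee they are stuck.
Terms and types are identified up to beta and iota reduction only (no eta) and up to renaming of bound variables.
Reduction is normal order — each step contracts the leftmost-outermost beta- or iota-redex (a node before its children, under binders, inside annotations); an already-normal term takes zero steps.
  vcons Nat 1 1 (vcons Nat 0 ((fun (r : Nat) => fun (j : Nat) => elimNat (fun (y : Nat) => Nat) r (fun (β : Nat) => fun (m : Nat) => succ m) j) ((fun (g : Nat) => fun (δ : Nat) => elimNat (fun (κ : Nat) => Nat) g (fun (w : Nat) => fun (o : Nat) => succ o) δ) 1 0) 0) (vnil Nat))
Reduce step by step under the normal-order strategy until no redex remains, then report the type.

normal-order reduction sequence:
  vcons Nat 1 1 (vcons Nat 0 ((fun (r : Nat) => fun (j : Nat) => elimNat (fun (y : Nat) => Nat) r (fun (β : Nat) => fun (m : Nat) => succ m) j) ((fun (g : Nat) => fun (δ : Nat) => elimNat (fun (κ : Nat) => Nat) g (fun (w : Nat) => fun (o : Nat) => succ o) δ) 1 0) 0) (vnil Nat))
  ~> vcons Nat 1 1 (vcons Nat 0 ((fun (r : Nat) => elimNat (fun (j : Nat) => Nat) ((fun (y : Nat) => fun (β : Nat) => elimNat (fun (m : Nat) => Nat) y (fun (g : Nat) => fun (δ : Nat) => succ δ) β) 1 0) (fun (κ : Nat) => fun (w : Nat) => succ w) r) 0) (vnil Nat))
  ~> vcons Nat 1 1 (vcons Nat 0 (elimNat (fun (r : Nat) => Nat) ((fun (j : Nat) => fun (y : Nat) => elimNat (fun (β : Nat) => Nat) j (fun (m : Nat) => fun (g : Nat) => succ g) y) 1 0) (fun (δ : Nat) => fun (κ : Nat) => succ κ) 0) (vnil Nat))
  ~> vcons Nat 1 1 (vcons Nat 0 ((fun (r : Nat) => fun (j : Nat) => elimNat (fun (y : Nat) => Nat) r (fun (β : Nat) => fun (m : Nat) => succ m) j) 1 0) (vnil Nat))
  ~> vcons Nat 1 1 (vcons Nat 0 ((fun (r : Nat) => elimNat (fun (j : Nat) => Nat) 1 (fun (y : Nat) => fun (β : Nat) => succ β) r) 0) (vnil Nat))
  ~> vcons Nat 1 1 (vcons Nat 0 (elimNat (fun (r : Nat) => Nat) 1 (fun (j : Nat) => fun (y : Nat) => succ y) 0) (vnil Nat))
  ~> vcons Nat 1 1 (vcons Nat 0 1 (vnil Nat))
inferred type:
  Vec Nat 2


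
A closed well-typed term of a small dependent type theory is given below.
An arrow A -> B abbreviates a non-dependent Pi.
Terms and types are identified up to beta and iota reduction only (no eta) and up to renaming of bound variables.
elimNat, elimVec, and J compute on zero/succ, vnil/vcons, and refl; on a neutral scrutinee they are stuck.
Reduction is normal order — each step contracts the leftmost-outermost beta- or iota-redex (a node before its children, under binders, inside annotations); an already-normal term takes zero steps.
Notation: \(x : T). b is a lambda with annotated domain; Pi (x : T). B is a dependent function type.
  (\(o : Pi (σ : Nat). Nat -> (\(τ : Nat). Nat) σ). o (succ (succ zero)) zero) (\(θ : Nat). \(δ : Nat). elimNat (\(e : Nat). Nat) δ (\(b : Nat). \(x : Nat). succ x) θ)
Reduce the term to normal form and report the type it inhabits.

normal form:
  succ (succ zero)
the term's type:
  Nat
observation: the leftmost-outermost redex is a beta-redex, and normalization takes 10 steps.


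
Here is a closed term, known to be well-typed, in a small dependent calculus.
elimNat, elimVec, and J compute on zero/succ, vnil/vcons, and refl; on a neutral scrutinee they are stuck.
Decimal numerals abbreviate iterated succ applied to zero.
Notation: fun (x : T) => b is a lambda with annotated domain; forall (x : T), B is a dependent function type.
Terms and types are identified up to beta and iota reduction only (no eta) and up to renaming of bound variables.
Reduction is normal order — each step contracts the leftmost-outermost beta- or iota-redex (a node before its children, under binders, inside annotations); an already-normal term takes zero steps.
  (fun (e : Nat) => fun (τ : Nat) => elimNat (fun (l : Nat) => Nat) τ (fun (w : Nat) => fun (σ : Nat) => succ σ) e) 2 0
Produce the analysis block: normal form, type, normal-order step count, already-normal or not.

reduced normal form:
  2
the term's type:
  Nat
normal-order step count: 9
already normal: no
first redex: a beta-redex


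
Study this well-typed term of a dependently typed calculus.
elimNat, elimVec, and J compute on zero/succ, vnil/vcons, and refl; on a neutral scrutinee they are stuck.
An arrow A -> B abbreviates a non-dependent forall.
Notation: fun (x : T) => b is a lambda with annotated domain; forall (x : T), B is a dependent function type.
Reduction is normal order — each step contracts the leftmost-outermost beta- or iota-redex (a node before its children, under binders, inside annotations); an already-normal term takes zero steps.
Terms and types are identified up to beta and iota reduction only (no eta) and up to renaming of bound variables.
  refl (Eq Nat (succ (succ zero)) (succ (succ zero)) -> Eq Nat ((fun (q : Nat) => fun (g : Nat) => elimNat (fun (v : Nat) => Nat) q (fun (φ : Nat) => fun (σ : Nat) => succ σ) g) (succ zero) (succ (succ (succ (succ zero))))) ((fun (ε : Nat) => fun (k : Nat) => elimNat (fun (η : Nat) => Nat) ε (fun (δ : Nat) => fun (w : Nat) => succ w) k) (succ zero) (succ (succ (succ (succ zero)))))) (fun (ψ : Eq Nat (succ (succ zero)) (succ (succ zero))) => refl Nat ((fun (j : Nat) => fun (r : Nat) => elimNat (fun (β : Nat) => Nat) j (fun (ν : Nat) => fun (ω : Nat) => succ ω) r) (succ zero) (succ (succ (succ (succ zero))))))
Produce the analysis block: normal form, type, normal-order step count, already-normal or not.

normal form:
  refl (Eq Nat (succ (succ zero)) (succ (succ zero)) -> Eq Nat (succ (succ (succ (succ (succ zero))))) (succ (succ (succ (succ (succ zero)))))) (fun (q : Eq Nat (succ (succ zero)) (succ (succ zero))) => refl Nat (succ (succ (succ (succ (succ zero))))))
inferred type:
  Eq (Eq Nat (succ (succ zero)) (succ (succ zero)) -> Eq Nat (succ (succ (succ (succ (succ zero))))) (succ (succ (succ (succ (succ zero)))))) (fun (q : Eq Nat (succ (succ zero)) (succ (succ zero))) => refl Nat (succ (succ (succ (succ (succ zero)))))) (fun (g : Eq Nat (succ (succ zero)) (succ (succ zero))) => refl Nat (succ (succ (succ (succ (succ zero))))))
reduction steps (normal order): 45
started in normal form: no
first contracted redex: a beta-redex


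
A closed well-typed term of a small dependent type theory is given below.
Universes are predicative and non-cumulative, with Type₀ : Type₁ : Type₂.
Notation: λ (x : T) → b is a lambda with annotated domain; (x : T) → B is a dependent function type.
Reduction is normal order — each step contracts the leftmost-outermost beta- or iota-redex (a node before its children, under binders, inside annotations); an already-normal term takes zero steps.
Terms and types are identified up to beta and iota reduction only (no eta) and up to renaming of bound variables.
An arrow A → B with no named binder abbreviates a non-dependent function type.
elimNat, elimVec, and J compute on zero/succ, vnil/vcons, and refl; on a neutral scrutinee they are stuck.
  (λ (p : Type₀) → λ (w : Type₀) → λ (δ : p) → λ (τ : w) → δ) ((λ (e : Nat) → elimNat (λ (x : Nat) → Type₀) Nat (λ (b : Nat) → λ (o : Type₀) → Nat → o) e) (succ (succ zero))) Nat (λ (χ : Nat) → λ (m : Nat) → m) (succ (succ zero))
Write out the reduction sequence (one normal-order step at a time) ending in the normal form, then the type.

normal-order reduction:
  (λ (p : Type₀) → λ (w : Type₀) → λ (δ : p) → λ (τ : w) → δ) ((λ (e : Nat) → elimNat (λ (x : Nat) → Type₀) Nat (λ (b : Nat) → λ (o : Type₀) → Nat → o) e) (succ (succ zero))) Nat (λ (χ : Nat) → λ (m : Nat) → m) (succ (succ zero))
  ~> (λ (p : Type₀) → λ (w : (λ (δ : Nat) → elimNat (λ (τ : Nat) → Type₀) Nat (λ (e : Nat) → λ (x : Type₀) → Nat → x) δ) (succ (succ zero))) → λ (b : p) → w) Nat (λ (o : Nat) → λ (χ : Nat) → χ) (succ (succ zero))
  ~> (λ (p : (λ (w : Nat) → elimNat (λ (δ : Nat) → Type₀) Nat (λ (τ : Nat) → λ (e : Type₀) → Nat → e) w) (succ (succ zero))) → λ (x : Nat) → p) (λ (b : Nat) → λ (o : Nat) → o) (succ (succ zero))
  ~> (λ (p : Nat) → λ (w : Nat) → λ (δ : Nat) → δ) (succ (succ zero))
  ~> λ (p : Nat) → λ (w : Nat) → w
type:
  Nat → Nat → Nat


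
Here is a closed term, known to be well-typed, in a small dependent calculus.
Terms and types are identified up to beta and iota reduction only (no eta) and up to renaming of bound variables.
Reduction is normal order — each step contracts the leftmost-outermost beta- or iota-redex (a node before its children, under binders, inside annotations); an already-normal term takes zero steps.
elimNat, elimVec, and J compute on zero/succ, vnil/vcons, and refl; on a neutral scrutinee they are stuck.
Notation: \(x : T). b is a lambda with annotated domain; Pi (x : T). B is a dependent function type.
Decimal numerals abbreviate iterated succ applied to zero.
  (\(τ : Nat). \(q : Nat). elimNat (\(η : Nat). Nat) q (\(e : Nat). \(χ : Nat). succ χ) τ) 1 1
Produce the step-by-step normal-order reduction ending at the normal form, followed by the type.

normal-order reduction sequence:
  (\(τ : Nat). \(q : Nat). elimNat (\(η : Nat). Nat) q (\(e : Nat). \(χ : Nat). succ χ) τ) 1 1
  ~> (\(τ : Nat). elimNat (\(q : Nat). Nat) τ (\(η : Nat). \(e : Nat). succ e) 1) 1
  ~> elimNat (\(τ : Nat). Nat) 1 (\(q : Nat). \(η : Nat). succ η) 1
  ~> (\(τ : Nat). \(q : Nat). succ q) 0 (elimNat (\(η : Nat). Nat) 1 (\(e : Nat). \(χ : Nat). succ χ) 0)
  ~> (\(τ : Nat). succ τ) (elimNat (\(q : Nat). Nat) 1 (\(η : Nat). \(e : Nat). succ e) 0)
  ~> succ (elimNat (\(τ : Nat). Nat) 1 (\(q : Nat). \(η : Nat). succ η) 0)
  ~> 2
inferred type:
  Nat


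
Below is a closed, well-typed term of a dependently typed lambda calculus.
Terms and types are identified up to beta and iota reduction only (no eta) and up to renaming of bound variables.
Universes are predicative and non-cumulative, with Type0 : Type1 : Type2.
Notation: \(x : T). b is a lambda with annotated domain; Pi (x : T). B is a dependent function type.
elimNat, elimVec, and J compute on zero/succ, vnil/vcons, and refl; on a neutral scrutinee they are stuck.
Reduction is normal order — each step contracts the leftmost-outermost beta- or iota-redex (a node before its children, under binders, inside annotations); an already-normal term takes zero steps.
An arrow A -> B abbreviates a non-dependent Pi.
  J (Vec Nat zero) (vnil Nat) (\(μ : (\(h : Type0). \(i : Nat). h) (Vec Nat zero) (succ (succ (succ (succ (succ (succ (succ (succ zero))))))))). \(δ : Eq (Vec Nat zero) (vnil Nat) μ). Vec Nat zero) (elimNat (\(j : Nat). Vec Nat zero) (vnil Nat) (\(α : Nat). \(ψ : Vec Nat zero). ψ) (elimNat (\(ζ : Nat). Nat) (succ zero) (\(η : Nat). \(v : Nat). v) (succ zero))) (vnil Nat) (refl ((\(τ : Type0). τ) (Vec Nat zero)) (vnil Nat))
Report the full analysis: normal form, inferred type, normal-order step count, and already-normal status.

resulting normal form:
  vnil Nat
the term's type:
  Vec Nat zero
steps to reach normal form (normal order): 9
started in normal form: no
first contracted redex: a J iota-redex


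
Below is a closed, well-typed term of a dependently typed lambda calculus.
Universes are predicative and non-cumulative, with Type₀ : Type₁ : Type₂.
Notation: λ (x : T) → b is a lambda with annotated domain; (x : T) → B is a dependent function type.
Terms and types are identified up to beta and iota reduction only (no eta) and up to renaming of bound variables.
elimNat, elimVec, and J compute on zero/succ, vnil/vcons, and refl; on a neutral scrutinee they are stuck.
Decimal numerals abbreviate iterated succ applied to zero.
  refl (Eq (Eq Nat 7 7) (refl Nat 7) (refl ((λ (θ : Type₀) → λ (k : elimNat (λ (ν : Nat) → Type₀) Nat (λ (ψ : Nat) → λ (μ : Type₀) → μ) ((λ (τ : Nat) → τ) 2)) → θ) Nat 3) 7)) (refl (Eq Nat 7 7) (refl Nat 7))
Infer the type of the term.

inferred type:
  Eq (Eq (Eq Nat 7 7) (refl Nat 7) (refl Nat 7)) (refl (Eq Nat 7 7) (refl Nat 7)) (refl (Eq Nat 7 7) (refl Nat 7))


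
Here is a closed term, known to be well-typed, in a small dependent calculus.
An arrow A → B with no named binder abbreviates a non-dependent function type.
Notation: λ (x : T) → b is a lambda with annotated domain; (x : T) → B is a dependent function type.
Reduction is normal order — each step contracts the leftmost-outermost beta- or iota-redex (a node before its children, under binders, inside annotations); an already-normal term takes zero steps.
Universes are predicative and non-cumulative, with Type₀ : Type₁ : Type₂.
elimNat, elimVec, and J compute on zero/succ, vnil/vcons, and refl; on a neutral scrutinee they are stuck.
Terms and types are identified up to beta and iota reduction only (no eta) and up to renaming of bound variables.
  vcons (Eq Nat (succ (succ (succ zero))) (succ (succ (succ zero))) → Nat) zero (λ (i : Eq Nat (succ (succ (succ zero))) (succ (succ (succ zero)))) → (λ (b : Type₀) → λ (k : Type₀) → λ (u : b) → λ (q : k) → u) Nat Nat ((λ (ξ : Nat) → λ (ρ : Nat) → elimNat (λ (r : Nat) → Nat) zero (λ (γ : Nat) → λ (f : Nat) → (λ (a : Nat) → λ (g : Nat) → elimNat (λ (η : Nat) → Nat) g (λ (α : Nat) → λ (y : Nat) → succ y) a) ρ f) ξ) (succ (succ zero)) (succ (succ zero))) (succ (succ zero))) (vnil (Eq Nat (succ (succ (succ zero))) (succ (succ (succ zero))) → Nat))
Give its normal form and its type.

reduced normal form:
  vcons (Eq Nat (succ (succ (succ zero))) (succ (succ (succ zero))) → Nat) zero (λ (i : Eq Nat (succ (succ (succ zero))) (succ (succ (succ zero)))) → succ (succ (succ (succ zero)))) (vnil (Eq Nat (succ (succ (succ zero))) (succ (succ (succ zero))) → Nat))
type:
  Vec (Eq Nat (succ (succ (succ zero))) (succ (succ (succ zero))) → Nat) (succ zero)


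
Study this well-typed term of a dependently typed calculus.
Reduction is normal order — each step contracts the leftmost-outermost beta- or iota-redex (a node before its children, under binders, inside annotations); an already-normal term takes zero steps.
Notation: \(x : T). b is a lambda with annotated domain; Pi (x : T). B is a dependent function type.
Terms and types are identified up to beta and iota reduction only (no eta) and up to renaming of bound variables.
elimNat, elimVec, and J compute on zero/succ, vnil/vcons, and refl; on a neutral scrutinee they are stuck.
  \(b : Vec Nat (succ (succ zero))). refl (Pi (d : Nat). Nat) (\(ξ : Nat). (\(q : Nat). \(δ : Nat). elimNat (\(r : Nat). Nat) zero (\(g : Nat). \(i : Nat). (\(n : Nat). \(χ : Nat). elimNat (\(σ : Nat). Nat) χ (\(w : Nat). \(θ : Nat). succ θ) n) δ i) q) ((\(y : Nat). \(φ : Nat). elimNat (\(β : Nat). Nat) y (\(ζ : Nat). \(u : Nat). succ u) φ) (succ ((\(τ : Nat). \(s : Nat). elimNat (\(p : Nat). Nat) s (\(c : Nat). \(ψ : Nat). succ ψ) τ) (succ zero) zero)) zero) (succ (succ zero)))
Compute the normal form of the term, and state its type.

resulting normal form:
  \(b : Vec Nat (succ (succ zero))). refl (Pi (d : Nat). Nat) (\(ξ : Nat). succ (succ (succ (succ zero))))
the term's type:
  Pi (b : Vec Nat (succ (succ zero))). Eq (Pi (d : Nat). Nat) (\(ξ : Nat). succ (succ (succ (succ zero)))) (\(q : Nat). succ (succ (succ (succ zero))))


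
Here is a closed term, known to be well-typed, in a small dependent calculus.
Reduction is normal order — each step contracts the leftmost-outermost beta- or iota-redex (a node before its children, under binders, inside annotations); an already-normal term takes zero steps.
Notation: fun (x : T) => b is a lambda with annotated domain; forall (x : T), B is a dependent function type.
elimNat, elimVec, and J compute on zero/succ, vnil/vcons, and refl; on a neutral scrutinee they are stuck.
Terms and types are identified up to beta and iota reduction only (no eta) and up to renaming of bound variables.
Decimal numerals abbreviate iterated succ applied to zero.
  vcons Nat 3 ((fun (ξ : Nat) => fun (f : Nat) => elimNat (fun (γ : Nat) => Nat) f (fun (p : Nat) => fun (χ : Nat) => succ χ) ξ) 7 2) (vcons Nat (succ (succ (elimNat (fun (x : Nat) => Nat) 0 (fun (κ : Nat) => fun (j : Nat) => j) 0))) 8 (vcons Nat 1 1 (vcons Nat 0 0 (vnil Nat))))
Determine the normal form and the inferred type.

normal form:
  vcons Nat 3 9 (vcons Nat 2 8 (vcons Nat 1 1 (vcons Nat 0 0 (vnil Nat))))
inferred type:
  Vec Nat 4


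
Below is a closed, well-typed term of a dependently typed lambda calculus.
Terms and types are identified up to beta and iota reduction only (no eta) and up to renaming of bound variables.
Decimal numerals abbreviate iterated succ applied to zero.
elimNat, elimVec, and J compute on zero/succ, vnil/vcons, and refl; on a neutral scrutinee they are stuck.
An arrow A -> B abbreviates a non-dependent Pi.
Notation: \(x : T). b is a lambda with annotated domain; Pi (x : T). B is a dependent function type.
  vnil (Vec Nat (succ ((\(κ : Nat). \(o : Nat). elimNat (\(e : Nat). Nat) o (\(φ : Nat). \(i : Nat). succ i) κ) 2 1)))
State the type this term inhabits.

the term's type:
  Vec (Vec Nat 4) 0


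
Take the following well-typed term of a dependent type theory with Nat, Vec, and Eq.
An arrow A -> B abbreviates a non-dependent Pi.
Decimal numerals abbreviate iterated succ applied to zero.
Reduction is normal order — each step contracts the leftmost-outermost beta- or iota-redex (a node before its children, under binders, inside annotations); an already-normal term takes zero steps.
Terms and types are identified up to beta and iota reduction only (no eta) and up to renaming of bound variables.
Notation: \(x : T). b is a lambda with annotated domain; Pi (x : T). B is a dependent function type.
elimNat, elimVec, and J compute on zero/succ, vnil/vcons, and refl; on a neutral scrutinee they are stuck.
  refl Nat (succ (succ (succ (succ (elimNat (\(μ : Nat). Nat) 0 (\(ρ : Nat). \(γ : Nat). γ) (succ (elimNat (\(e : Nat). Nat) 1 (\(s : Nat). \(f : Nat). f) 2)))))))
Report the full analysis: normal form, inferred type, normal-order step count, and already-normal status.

reduced normal form:
  refl Nat 4
type:
  Eq Nat 4 4
steps to reach normal form (normal order): 14
already normal: no
first contracted redex: an elimNat iota-redex


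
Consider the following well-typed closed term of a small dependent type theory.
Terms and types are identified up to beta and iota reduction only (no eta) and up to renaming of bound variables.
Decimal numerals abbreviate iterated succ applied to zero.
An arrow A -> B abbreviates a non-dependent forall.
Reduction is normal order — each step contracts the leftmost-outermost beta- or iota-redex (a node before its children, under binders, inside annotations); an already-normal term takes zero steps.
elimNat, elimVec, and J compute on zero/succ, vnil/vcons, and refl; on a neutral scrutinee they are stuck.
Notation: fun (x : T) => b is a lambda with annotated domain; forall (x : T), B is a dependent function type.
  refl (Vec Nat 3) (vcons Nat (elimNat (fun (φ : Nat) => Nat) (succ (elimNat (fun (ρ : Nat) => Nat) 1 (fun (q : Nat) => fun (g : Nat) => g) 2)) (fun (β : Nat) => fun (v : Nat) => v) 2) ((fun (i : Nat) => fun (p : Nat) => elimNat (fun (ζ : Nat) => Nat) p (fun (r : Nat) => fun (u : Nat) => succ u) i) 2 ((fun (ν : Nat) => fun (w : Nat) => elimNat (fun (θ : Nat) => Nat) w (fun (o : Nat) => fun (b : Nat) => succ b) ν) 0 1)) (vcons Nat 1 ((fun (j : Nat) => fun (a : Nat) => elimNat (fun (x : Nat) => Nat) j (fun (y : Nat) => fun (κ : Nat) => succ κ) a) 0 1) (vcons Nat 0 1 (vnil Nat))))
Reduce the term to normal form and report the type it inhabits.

normal form:
  refl (Vec Nat 3) (vcons Nat 2 3 (vcons Nat 1 1 (vcons Nat 0 1 (vnil Nat))))
inferred type:
  Eq (Vec Nat 3) (vcons Nat 2 3 (vcons Nat 1 1 (vcons Nat 0 1 (vnil Nat)))) (vcons Nat 2 3 (vcons Nat 1 1 (vcons Nat 0 1 (vnil Nat))))
observation: contracting an elimNat iota-redex first, the term normalizes in 32 steps.


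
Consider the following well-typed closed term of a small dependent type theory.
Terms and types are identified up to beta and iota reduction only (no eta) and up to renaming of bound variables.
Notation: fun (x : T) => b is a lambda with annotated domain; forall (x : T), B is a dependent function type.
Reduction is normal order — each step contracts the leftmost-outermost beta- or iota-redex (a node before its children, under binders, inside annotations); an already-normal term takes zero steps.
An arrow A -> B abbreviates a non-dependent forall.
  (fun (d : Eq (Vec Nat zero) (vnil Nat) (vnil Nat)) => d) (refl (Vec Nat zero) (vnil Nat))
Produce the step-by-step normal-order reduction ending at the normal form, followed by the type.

reduction (normal order):
  (fun (d : Eq (Vec Nat zero) (vnil Nat) (vnil Nat)) => d) (refl (Vec Nat zero) (vnil Nat))
  ~> refl (Vec Nat zero) (vnil Nat)
inferred type:
  Eq (Vec Nat zero) (vnil Nat) (vnil Nat)


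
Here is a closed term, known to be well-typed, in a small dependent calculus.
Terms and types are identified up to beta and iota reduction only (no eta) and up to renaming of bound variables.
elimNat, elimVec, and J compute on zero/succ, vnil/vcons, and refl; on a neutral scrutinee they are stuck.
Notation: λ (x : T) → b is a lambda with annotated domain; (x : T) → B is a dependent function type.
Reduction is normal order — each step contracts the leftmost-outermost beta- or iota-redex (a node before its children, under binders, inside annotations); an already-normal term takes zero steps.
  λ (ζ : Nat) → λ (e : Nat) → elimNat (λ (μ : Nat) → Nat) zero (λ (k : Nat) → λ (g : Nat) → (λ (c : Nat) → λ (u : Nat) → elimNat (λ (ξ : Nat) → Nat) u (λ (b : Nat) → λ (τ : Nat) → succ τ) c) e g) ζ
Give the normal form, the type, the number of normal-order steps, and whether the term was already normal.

normal form:
  λ (ζ : Nat) → λ (e : Nat) → elimNat (λ (μ : Nat) → Nat) zero (λ (k : Nat) → λ (g : Nat) → elimNat (λ (c : Nat) → Nat) g (λ (u : Nat) → λ (ξ : Nat) → succ ξ) e) ζ
the term's type:
  (ζ : Nat) → (e : Nat) → Nat
reduction steps (normal order): 2
already normal: no
first contracted redex: a beta-redex


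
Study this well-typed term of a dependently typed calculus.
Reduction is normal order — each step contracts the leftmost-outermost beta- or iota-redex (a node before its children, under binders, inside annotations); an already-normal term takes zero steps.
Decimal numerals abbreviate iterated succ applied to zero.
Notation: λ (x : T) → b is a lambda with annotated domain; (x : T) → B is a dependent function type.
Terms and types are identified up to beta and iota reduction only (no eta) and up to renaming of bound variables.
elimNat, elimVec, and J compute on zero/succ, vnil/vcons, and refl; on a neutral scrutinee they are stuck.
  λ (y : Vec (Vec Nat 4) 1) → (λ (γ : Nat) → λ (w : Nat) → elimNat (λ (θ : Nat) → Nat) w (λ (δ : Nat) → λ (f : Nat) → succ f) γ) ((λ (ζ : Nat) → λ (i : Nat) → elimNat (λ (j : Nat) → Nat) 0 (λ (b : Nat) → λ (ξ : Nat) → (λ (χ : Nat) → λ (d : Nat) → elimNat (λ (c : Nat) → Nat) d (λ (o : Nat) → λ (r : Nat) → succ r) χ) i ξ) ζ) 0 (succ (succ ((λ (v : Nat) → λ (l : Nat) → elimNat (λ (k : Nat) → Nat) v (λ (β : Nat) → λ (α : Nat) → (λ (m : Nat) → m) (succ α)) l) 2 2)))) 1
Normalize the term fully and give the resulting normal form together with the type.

reduced normal form:
  λ (y : Vec (Vec Nat 4) 1) → 1
type:
  (y : Vec (Vec Nat 4) 1) → Nat


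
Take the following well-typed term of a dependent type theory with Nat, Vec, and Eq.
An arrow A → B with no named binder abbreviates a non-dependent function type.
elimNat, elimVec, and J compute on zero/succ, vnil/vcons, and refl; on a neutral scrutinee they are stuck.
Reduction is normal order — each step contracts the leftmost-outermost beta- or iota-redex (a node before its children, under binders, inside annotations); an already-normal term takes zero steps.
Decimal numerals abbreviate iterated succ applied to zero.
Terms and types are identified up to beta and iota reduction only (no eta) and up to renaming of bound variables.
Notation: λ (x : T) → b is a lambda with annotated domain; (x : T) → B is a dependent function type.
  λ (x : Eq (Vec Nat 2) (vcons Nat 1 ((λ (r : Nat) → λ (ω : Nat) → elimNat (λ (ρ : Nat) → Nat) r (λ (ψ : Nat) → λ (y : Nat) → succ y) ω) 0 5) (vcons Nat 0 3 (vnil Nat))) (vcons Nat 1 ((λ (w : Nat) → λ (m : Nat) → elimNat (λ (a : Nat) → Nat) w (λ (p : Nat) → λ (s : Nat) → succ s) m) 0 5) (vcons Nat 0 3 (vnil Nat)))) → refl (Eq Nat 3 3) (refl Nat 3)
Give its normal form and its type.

reduced normal form:
  λ (x : Eq (Vec Nat 2) (vcons Nat 1 5 (vcons Nat 0 3 (vnil Nat))) (vcons Nat 1 5 (vcons Nat 0 3 (vnil Nat)))) → refl (Eq Nat 3 3) (refl Nat 3)
inferred type:
  Eq (Vec Nat 2) (vcons Nat 1 5 (vcons Nat 0 3 (vnil Nat))) (vcons Nat 1 5 (vcons Nat 0 3 (vnil Nat))) → Eq (Eq Nat 3 3) (refl Nat 3) (refl Nat 3)


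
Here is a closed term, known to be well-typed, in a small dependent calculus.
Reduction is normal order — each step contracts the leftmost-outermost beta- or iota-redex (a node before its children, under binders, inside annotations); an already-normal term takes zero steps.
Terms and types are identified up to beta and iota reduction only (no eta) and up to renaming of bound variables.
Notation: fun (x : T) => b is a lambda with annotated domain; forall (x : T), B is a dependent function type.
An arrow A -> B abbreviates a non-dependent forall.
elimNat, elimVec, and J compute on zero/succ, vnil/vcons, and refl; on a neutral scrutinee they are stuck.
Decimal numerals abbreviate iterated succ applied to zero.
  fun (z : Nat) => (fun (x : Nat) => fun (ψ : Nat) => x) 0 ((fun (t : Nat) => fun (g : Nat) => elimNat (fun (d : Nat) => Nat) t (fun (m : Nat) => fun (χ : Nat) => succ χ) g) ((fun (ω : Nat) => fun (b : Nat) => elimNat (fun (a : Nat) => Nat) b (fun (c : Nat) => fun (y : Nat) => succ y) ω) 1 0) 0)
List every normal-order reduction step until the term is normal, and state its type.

reduction (normal order):
  fun (z : Nat) => (fun (x : Nat) => fun (ψ : Nat) => x) 0 ((fun (t : Nat) => fun (g : Nat) => elimNat (fun (d : Nat) => Nat) t (fun (m : Nat) => fun (χ : Nat) => succ χ) g) ((fun (ω : Nat) => fun (b : Nat) => elimNat (fun (a : Nat) => Nat) b (fun (c : Nat) => fun (y : Nat) => succ y) ω) 1 0) 0)
  ~> fun (z : Nat) => (fun (x : Nat) => 0) ((fun (ψ : Nat) => fun (t : Nat) => elimNat (fun (g : Nat) => Nat) ψ (fun (d : Nat) => fun (m : Nat) => succ m) t) ((fun (χ : Nat) => fun (ω : Nat) => elimNat (fun (b : Nat) => Nat) ω (fun (a : Nat) => fun (c : Nat) => succ c) χ) 1 0) 0)
  ~> fun (z : Nat) => 0
the term's type:
  Nat -> Nat
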